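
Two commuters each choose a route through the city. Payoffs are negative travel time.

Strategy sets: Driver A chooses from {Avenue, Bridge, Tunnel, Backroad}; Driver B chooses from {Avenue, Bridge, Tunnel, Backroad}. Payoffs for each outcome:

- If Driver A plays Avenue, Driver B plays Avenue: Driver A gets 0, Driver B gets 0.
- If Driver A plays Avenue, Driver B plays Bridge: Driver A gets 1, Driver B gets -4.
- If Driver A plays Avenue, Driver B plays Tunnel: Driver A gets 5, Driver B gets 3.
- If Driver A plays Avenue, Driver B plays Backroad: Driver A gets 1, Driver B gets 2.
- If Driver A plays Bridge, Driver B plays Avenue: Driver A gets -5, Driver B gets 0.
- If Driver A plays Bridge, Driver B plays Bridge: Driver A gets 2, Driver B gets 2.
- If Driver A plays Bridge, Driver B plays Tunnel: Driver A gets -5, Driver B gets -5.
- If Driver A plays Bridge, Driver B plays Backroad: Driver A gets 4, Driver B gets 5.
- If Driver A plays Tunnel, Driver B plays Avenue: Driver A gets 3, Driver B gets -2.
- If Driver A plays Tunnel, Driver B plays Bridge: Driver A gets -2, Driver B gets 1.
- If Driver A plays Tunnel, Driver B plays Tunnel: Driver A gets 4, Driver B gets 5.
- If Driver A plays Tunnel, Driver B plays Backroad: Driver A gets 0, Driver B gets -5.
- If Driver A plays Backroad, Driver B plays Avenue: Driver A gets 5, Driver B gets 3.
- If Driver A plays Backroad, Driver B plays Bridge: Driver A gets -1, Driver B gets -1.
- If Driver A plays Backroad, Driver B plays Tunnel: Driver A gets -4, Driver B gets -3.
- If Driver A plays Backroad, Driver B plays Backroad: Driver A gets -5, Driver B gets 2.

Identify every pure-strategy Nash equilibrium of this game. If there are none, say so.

For each player, find the best response to each opponent profile; mutual best responses are the pure NE.
Driver A against Avenue: payoffs 0, -5, 3, 5 → best response Backroad.
Driver A against Bridge: payoffs 1, 2, -2, -1 → best response Bridge.
Driver A against Tunnel: payoffs 5, -5, 4, -4 → best response Avenue.
Driver A against Backroad: payoffs 1, 4, 0, -5 → best response Bridge.
Driver B against Avenue: payoffs 0, -4, 3, 2 → best response Tunnel.
Driver B against Bridge: payoffs 0, 2, -5, 5 → best response Backroad.
Driver B against Tunnel: payoffs -2, 1, 5, -5 → best response Tunnel.
Driver B against Backroad: payoffs 3, -1, -3, 2 → best response Avenue.
Mutual best responses: (Avenue, Tunnel); (Bridge, Backroad); (Backroad, Avenue).

Pure-strategy Nash equilibria: (Avenue, Tunnel); (Bridge, Backroad); (Backroad, Avenue)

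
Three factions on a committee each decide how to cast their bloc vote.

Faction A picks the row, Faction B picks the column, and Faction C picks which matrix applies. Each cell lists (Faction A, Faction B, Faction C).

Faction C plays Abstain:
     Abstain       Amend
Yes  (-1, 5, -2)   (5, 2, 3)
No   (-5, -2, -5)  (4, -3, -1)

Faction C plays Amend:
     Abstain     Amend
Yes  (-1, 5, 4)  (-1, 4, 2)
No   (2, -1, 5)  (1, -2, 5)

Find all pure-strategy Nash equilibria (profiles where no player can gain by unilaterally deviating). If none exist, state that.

Pure NE: (No, Abstain, Amend)

Mark each player's best response to every combination of opponents' strategies; a profile where every player is best-responding is a pure Nash equilibrium.
Faction A against (Abstain, Abstain): payoffs -1, -5 → best response Yes.
Faction A against (Abstain, Amend): payoffs -1, 2 → best response No.
Faction A against (Amend, Abstain): payoffs 5, 4 → best response Yes.
Faction A against (Amend, Amend): payoffs -1, 1 → best response No.
Faction B against (Yes, Abstain): payoffs 5, 2 → best response Abstain.
Faction B against (Yes, Amend): payoffs 5, 4 → best response Abstain.
Faction B against (No, Abstain): payoffs -2, -3 → best response Abstain.
Faction B against (No, Amend): payoffs -1, -2 → best response Abstain.
Faction C against (Yes, Abstain): payoffs -2, 4 → best response Amend.
Faction C against (Yes, Amend): payoffs 3, 2 → best response Abstain.
Faction C against (No, Abstain): payoffs -5, 5 → best response Amend.
Faction C against (No, Amend): payoffs -1, 5 → best response Amend.
Mutual best responses: (No, Abstain, Amend).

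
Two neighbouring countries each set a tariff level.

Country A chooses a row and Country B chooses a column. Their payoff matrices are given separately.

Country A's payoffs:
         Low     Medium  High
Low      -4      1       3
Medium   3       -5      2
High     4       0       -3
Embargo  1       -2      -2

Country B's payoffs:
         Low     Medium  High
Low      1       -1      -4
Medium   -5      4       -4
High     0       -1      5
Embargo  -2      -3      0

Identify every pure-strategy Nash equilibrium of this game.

none

Country A against Low: payoffs -4, 3, 4, 1 → best response High.
Country A against Medium: payoffs 1, -5, 0, -2 → best response Low.
Country A against High: payoffs 3, 2, -3, -2 → best response Low.
Country B against Low: payoffs 1, -1, -4 → best response Low.
Country B against Medium: payoffs -5, 4, -4 → best response Medium.
Country B against High: payoffs 0, -1, 5 → best response High.
Country B against Embargo: payoffs -2, -3, 0 → best response High.
No profile is a mutual best response for all players.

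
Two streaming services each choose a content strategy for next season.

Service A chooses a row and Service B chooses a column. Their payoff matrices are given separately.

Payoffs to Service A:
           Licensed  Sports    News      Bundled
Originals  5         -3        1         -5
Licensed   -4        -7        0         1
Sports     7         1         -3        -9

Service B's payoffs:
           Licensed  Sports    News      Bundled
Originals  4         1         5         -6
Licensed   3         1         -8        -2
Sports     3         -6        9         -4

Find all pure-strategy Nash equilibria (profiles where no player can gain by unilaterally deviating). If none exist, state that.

(Originals, News)

Check each profile: it is a Nash equilibrium iff no player can strictly gain by switching unilaterally.
(Originals, Licensed): Service A can switch to Sports (5 → 7). Not NE.
(Originals, Sports): Service A can switch to Sports (-3 → 1). Not NE.
(Originals, News): Service A gets 1, best alternative 0; Service B gets 5, best alternative 4. No profitable deviation — NE.
(Originals, Bundled): Service A can switch to Licensed (-5 → 1). Not NE.
(Licensed, Licensed): Service A can switch to Originals (-4 → 5). Not NE.
(Licensed, Sports): Service A can switch to Originals (-7 → -3). Not NE.
(Licensed, News): Service A can switch to Originals (0 → 1). Not NE.
(Licensed, Bundled): Service B can switch to Licensed (-2 → 3). Not NE.
(Sports, Licensed): Service B can switch to News (3 → 9). Not NE.
(Sports, Sports): Service B can switch to Licensed (-6 → 3). Not NE.
(Sports, News): Service A can switch to Originals (-3 → 1). Not NE.
(The remaining 1 profile has a profitable deviation by the same check.)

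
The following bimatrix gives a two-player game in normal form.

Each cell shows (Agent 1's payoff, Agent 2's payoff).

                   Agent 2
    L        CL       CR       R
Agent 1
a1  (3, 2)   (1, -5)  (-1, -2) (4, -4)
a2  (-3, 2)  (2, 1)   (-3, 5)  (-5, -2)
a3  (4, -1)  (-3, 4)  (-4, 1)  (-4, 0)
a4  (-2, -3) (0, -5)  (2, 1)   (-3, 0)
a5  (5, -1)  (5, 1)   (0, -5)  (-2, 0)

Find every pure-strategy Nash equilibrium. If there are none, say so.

Mark each player's best response to every combination of opponents' strategies; a profile where every player is best-responding is a pure Nash equilibrium.
Agent 1 against L: payoffs 3, -3, 4, -2, 5 → best response a5.
Agent 1 against CL: payoffs 1, 2, -3, 0, 5 → best response a5.
Agent 1 against CR: payoffs -1, -3, -4, 2, 0 → best response a4.
Agent 1 against R: payoffs 4, -5, -4, -3, -2 → best response a1.
Agent 2 against a1: payoffs 2, -5, -2, -4 → best response L.
Agent 2 against a2: payoffs 2, 1, 5, -2 → best response CR.
Agent 2 against a3: payoffs -1, 4, 1, 0 → best response CL.
Agent 2 against a4: payoffs -3, -5, 1, 0 → best response CR.
Agent 2 against a5: payoffs -1, 1, -5, 0 → best response CL.
Mutual best responses: (a4, CR); (a5, CL).

(a4, CR) and (a5, CL)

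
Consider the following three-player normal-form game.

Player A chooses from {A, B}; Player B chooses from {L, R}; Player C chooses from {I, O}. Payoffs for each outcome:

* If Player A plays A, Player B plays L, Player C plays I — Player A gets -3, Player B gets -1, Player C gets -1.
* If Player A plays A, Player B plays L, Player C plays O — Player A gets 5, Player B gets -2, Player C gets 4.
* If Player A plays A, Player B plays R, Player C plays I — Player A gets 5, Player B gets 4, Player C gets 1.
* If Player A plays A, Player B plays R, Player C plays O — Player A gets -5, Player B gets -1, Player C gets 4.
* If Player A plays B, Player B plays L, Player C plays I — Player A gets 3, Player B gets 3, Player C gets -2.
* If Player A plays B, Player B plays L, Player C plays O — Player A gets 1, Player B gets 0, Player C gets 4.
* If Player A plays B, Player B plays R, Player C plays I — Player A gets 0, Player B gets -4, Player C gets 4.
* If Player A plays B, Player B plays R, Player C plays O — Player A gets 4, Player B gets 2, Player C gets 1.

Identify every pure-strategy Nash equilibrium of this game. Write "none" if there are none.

This game has no pure Nash equilibrium.

(A, L, I): Player A can switch to B (-3 → 3). Not NE.
(A, L, O): Player B can switch to R (-2 → -1). Not NE.
(A, R, I): Player C can switch to O (1 → 4). Not NE.
(A, R, O): Player A can switch to B (-5 → 4). Not NE.
(B, L, I): Player C can switch to O (-2 → 4). Not NE.
(B, L, O): Player A can switch to A (1 → 5). Not NE.
(B, R, I): Player A can switch to A (0 → 5). Not NE.
(B, R, O): Player C can switch to I (1 → 4). Not NE.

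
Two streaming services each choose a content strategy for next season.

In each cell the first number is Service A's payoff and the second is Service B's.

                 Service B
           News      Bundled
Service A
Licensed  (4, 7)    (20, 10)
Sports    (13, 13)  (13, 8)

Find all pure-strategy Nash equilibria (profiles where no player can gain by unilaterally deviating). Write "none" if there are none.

For each player, find the best response to each opponent profile; mutual best responses are the pure NE.
Service A against News: payoffs 4, 13 → best response Sports.
Service A against Bundled: payoffs 20, 13 → best response Licensed.
Service B against Licensed: payoffs 7, 10 → best response Bundled.
Service B against Sports: payoffs 13, 8 → best response News.
Mutual best responses: (Licensed, Bundled); (Sports, News).

Pure-strategy Nash equilibria: (Licensed, Bundled) and (Sports, News)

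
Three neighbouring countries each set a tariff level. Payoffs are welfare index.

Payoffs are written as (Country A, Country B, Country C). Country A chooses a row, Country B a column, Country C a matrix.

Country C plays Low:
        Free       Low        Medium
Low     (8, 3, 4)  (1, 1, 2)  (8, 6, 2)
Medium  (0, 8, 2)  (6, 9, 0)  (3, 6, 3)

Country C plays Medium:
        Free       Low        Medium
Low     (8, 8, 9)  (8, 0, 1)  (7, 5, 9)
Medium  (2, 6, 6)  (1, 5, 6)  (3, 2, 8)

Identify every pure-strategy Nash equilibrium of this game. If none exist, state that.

Country A against (Free, Low): payoffs 8, 0 → best response Low.
Country A against (Free, Medium): payoffs 8, 2 → best response Low.
Country A against (Low, Low): payoffs 1, 6 → best response Medium.
Country A against (Low, Medium): payoffs 8, 1 → best response Low.
Country A against (Medium, Low): payoffs 8, 3 → best response Low.
Country A against (Medium, Medium): payoffs 7, 3 → best response Low.
Country B against (Low, Low): payoffs 3, 1, 6 → best response Medium.
Country B against (Low, Medium): payoffs 8, 0, 5 → best response Free.
Country B against (Medium, Low): payoffs 8, 9, 6 → best response Low.
Country B against (Medium, Medium): payoffs 6, 5, 2 → best response Free.
Country C against (Low, Free): payoffs 4, 9 → best response Medium.
Country C against (Low, Low): payoffs 2, 1 → best response Low.
Country C against (Low, Medium): payoffs 2, 9 → best response Medium.
Country C against (Medium, Free): payoffs 2, 6 → best response Medium.
Country C against (Medium, Low): payoffs 0, 6 → best response Medium.
Country C against (Medium, Medium): payoffs 3, 8 → best response Medium.
Mutual best responses: (Low, Free, Medium).

Pure NE: (Low, Free, Medium)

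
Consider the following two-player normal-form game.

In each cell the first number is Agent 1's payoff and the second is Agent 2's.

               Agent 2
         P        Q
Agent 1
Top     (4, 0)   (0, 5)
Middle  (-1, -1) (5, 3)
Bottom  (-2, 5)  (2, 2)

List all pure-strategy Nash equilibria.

The unique pure-strategy Nash equilibrium is (Middle, Q).

Agent 1 against P: payoffs 4, -1, -2 → best response Top.
Agent 1 against Q: payoffs 0, 5, 2 → best response Middle.
Agent 2 against Top: payoffs 0, 5 → best response Q.
Agent 2 against Middle: payoffs -1, 3 → best response Q.
Agent 2 against Bottom: payoffs 5, 2 → best response P.
Mutual best responses: (Middle, Q).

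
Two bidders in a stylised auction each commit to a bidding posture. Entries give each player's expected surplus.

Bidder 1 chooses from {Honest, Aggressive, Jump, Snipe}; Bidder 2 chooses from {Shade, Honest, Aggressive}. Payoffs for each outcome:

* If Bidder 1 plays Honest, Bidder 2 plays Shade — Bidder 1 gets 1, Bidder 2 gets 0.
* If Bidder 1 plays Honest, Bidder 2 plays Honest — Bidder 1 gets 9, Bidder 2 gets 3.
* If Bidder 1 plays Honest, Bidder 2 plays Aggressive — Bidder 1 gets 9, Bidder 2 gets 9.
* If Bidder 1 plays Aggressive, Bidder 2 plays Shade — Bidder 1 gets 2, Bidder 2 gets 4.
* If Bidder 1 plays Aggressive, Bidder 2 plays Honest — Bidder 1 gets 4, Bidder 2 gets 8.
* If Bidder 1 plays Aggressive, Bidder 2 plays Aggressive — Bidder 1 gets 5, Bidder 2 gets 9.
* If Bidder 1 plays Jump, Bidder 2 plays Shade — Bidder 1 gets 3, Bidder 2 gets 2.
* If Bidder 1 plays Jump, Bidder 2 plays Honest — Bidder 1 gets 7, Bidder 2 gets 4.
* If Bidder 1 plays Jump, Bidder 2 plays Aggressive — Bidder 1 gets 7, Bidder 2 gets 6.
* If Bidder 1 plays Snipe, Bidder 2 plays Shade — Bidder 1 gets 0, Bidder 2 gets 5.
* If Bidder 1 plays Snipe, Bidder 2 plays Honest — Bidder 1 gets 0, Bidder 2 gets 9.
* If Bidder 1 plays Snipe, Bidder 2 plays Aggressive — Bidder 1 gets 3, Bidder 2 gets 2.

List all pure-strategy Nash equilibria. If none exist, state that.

(Honest, Shade): Bidder 1 can switch to Aggressive (1 → 2). Not NE.
(Honest, Honest): Bidder 2 can switch to Aggressive (3 → 9). Not NE.
(Honest, Aggressive): Bidder 1 gets 9, best alternative 7; Bidder 2 gets 9, best alternative 3. No profitable deviation — NE.
(Aggressive, Shade): Bidder 1 can switch to Jump (2 → 3). Not NE.
(Aggressive, Honest): Bidder 1 can switch to Honest (4 → 9). Not NE.
(Aggressive, Aggressive): Bidder 1 can switch to Honest (5 → 9). Not NE.
(Jump, Shade): Bidder 2 can switch to Honest (2 → 4). Not NE.
(The remaining 5 profiles each have a profitable deviation by the same check.)

Pure NE: (Honest, Aggressive)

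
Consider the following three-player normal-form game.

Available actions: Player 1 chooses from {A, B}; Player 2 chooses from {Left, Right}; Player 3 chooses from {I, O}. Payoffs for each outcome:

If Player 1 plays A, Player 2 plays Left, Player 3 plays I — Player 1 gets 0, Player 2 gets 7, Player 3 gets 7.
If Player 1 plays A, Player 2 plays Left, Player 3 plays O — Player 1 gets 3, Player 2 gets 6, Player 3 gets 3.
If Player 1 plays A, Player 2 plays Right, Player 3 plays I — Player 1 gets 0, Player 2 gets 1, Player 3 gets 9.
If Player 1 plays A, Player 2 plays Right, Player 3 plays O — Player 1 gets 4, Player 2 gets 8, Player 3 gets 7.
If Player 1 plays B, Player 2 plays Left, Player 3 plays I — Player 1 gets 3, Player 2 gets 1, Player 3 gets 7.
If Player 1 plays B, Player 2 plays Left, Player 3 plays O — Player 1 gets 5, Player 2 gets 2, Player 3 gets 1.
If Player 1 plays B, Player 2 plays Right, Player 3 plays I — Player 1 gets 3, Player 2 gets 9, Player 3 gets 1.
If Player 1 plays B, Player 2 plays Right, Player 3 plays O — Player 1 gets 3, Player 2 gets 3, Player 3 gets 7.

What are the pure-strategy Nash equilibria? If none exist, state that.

This game has no pure Nash equilibrium.

Player 1 against (Left, I): payoffs 0, 3 → best response B.
Player 1 against (Left, O): payoffs 3, 5 → best response B.
Player 1 against (Right, I): payoffs 0, 3 → best response B.
Player 1 against (Right, O): payoffs 4, 3 → best response A.
Player 2 against (A, I): payoffs 7, 1 → best response Left.
Player 2 against (A, O): payoffs 6, 8 → best response Right.
Player 2 against (B, I): payoffs 1, 9 → best response Right.
Player 2 against (B, O): payoffs 2, 3 → best response Right.
Player 3 against (A, Left): payoffs 7, 3 → best response I.
Player 3 against (A, Right): payoffs 9, 7 → best response I.
Player 3 against (B, Left): payoffs 7, 1 → best response I.
Player 3 against (B, Right): payoffs 1, 7 → best response O.
No profile is a mutual best response for all players.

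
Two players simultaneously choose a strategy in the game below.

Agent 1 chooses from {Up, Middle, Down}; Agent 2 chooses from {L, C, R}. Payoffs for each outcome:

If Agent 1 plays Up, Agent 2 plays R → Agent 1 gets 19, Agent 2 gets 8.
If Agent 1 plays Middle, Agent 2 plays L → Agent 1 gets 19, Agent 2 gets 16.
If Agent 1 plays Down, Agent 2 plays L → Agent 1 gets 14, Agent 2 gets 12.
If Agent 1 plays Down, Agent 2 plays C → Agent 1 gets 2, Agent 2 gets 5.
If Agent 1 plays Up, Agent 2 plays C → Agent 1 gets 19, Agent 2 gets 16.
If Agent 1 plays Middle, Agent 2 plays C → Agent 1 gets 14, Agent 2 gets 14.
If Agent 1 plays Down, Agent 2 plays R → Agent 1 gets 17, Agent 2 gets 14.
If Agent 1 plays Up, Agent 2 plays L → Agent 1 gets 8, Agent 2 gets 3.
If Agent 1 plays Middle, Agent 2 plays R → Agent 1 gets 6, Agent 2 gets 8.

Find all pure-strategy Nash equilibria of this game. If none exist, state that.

(Up, C); (Middle, L)

Agent 1 against L: payoffs 8, 19, 14 → best response Middle.
Agent 1 against C: payoffs 19, 14, 2 → best response Up.
Agent 1 against R: payoffs 19, 6, 17 → best response Up.
Agent 2 against Up: payoffs 3, 16, 8 → best response C.
Agent 2 against Middle: payoffs 16, 14, 8 → best response L.
Agent 2 against Down: payoffs 12, 5, 14 → best response R.
Mutual best responses: (Up, C); (Middle, L).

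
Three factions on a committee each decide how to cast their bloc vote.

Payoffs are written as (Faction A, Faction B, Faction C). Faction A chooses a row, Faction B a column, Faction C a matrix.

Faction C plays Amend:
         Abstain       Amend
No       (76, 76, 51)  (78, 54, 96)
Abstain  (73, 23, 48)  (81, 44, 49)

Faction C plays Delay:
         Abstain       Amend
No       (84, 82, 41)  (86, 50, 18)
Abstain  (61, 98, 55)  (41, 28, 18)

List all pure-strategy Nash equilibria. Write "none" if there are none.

The pure Nash equilibria are (No, Abstain, Amend), (Abstain, Amend, Amend).

For each player, find the best response to each opponent profile; mutual best responses are the pure NE.
Faction A against (Abstain, Amend): payoffs 76, 73 → best response No.
Faction A against (Abstain, Delay): payoffs 84, 61 → best response No.
Faction A against (Amend, Amend): payoffs 78, 81 → best response Abstain.
Faction A against (Amend, Delay): payoffs 86, 41 → best response No.
Faction B against (No, Amend): payoffs 76, 54 → best response Abstain.
Faction B against (No, Delay): payoffs 82, 50 → best response Abstain.
Faction B against (Abstain, Amend): payoffs 23, 44 → best response Amend.
Faction B against (Abstain, Delay): payoffs 98, 28 → best response Abstain.
Faction C against (No, Abstain): payoffs 51, 41 → best response Amend.
Faction C against (No, Amend): payoffs 96, 18 → best response Amend.
Faction C against (Abstain, Abstain): payoffs 48, 55 → best response Delay.
Faction C against (Abstain, Amend): payoffs 49, 18 → best response Amend.
Mutual best responses: (No, Abstain, Amend); (Abstain, Amend, Amend).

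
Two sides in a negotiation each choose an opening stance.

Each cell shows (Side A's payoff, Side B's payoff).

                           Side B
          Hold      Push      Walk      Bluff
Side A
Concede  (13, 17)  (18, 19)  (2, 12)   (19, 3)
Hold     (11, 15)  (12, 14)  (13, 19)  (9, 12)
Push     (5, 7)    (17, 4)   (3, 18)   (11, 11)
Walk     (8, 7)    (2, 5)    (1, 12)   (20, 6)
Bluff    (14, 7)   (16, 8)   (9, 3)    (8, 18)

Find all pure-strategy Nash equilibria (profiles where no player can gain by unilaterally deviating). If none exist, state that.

Side A against Hold: payoffs 13, 11, 5, 8, 14 → best response Bluff.
Side A against Push: payoffs 18, 12, 17, 2, 16 → best response Concede.
Side A against Walk: payoffs 2, 13, 3, 1, 9 → best response Hold.
Side A against Bluff: payoffs 19, 9, 11, 20, 8 → best response Walk.
Side B against Concede: payoffs 17, 19, 12, 3 → best response Push.
Side B against Hold: payoffs 15, 14, 19, 12 → best response Walk.
Side B against Push: payoffs 7, 4, 18, 11 → best response Walk.
Side B against Walk: payoffs 7, 5, 12, 6 → best response Walk.
Side B against Bluff: payoffs 7, 8, 3, 18 → best response Bluff.
Mutual best responses: (Concede, Push); (Hold, Walk).

The pure Nash equilibria are (Concede, Push) and (Hold, Walk).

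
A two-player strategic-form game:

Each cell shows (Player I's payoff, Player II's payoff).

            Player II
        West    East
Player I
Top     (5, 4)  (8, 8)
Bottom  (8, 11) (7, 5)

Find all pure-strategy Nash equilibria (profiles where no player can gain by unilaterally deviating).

For each player, find the best response to each opponent profile; mutual best responses are the pure NE.
Player I against West: payoffs 5, 8 → best response Bottom.
Player I against East: payoffs 8, 7 → best response Top.
Player II against Top: payoffs 4, 8 → best response East.
Player II against Bottom: payoffs 11, 5 → best response West.
Mutual best responses: (Top, East); (Bottom, West).

(Top, East), (Bottom, West)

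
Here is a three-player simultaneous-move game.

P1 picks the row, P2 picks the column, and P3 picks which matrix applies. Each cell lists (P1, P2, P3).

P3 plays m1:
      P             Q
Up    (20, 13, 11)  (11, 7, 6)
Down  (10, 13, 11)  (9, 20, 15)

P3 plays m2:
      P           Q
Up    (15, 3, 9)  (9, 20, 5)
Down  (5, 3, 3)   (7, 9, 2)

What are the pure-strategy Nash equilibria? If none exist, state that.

Pure NE: (Up, P, m1)

For each strategy profile, look for a profitable unilateral deviation.
(Up, P, m1): P1 gets 20, best alternative 10; P2 gets 13, best alternative 7; P3 gets 11, best alternative 9. No profitable deviation — NE.
(Up, P, m2): P2 can switch to Q (3 → 20). Not NE.
(Up, Q, m1): P2 can switch to P (7 → 13). Not NE.
(Up, Q, m2): P3 can switch to m1 (5 → 6). Not NE.
(Down, P, m1): P1 can switch to Up (10 → 20). Not NE.
(Down, P, m2): P1 can switch to Up (5 → 15). Not NE.
(Down, Q, m1): P1 can switch to Up (9 → 11). Not NE.
(Down, Q, m2): P1 can switch to Up (7 → 9). Not NE.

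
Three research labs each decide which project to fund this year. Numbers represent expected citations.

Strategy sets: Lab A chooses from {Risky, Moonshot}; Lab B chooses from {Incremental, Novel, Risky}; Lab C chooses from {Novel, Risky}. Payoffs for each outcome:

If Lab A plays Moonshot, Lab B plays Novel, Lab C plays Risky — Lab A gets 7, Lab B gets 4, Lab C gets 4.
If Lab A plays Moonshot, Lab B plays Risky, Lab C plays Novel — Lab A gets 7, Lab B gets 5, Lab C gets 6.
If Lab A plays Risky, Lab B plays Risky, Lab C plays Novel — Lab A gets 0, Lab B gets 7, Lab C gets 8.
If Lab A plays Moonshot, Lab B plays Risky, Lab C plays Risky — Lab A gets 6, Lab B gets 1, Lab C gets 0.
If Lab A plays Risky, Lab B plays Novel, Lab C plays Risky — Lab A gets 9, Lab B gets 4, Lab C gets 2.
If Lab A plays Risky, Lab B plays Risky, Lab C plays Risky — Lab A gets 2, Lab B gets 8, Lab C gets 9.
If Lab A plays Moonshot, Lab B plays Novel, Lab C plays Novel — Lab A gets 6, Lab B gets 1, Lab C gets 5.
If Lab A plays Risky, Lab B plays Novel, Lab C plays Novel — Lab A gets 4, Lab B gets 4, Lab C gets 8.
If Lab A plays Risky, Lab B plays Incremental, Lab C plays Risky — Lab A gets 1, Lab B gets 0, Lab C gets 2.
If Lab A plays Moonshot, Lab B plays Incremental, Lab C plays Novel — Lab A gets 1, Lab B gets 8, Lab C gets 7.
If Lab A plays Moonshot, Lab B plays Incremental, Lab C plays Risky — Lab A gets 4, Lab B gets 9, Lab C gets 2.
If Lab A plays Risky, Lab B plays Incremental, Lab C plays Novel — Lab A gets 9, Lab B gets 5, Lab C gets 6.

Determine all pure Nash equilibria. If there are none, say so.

There is no pure-strategy Nash equilibrium.

Lab A against (Incremental, Novel): payoffs 9, 1 → best response Risky.
Lab A against (Incremental, Risky): payoffs 1, 4 → best response Moonshot.
Lab A against (Novel, Novel): payoffs 4, 6 → best response Moonshot.
Lab A against (Novel, Risky): payoffs 9, 7 → best response Risky.
Lab A against (Risky, Novel): payoffs 0, 7 → best response Moonshot.
Lab A against (Risky, Risky): payoffs 2, 6 → best response Moonshot.
Lab B against (Risky, Novel): payoffs 5, 4, 7 → best response Risky.
Lab B against (Risky, Risky): payoffs 0, 4, 8 → best response Risky.
Lab B against (Moonshot, Novel): payoffs 8, 1, 5 → best response Incremental.
Lab B against (Moonshot, Risky): payoffs 9, 4, 1 → best response Incremental.
Lab C against (Risky, Incremental): payoffs 6, 2 → best response Novel.
Lab C against (Risky, Novel): payoffs 8, 2 → best response Novel.
Lab C against (Risky, Risky): payoffs 8, 9 → best response Risky.
Lab C against (Moonshot, Incremental): payoffs 7, 2 → best response Novel.
Lab C against (Moonshot, Novel): payoffs 5, 4 → best response Novel.
Lab C against (Moonshot, Risky): payoffs 6, 0 → best response Novel.
No profile is a mutual best response for all players.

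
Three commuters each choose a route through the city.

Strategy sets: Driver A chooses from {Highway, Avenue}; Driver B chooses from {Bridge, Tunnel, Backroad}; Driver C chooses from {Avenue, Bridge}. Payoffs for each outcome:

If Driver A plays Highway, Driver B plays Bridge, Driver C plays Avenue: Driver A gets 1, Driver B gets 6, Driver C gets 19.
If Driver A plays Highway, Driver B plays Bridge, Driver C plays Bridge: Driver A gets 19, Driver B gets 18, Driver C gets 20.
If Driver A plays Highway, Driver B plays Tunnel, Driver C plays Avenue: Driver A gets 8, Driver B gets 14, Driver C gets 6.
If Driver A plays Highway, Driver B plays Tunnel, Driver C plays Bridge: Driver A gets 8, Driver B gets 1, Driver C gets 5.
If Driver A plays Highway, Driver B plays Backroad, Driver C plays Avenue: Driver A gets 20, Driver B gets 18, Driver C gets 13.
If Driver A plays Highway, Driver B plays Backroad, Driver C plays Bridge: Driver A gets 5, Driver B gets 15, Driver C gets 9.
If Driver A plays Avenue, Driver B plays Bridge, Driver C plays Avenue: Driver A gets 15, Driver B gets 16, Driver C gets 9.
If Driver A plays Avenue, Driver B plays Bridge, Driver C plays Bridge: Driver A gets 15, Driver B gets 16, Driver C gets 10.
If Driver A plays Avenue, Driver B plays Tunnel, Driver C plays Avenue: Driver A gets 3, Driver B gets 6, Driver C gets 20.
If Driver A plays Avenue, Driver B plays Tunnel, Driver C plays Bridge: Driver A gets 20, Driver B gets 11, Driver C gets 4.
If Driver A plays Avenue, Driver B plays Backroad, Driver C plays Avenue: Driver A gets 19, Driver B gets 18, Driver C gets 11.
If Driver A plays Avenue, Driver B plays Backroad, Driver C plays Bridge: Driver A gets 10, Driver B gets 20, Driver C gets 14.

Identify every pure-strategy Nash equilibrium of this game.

Pure-strategy Nash equilibria: (Highway, Bridge, Bridge) and (Highway, Backroad, Avenue) and (Avenue, Backroad, Bridge)

Mark each player's best response to every combination of opponents' strategies; a profile where every player is best-responding is a pure Nash equilibrium.
Driver A against (Bridge, Avenue): payoffs 1, 15 → best response Avenue.
Driver A against (Bridge, Bridge): payoffs 19, 15 → best response Highway.
Driver A against (Tunnel, Avenue): payoffs 8, 3 → best response Highway.
Driver A against (Tunnel, Bridge): payoffs 8, 20 → best response Avenue.
Driver A against (Backroad, Avenue): payoffs 20, 19 → best response Highway.
Driver A against (Backroad, Bridge): payoffs 5, 10 → best response Avenue.
Driver B against (Highway, Avenue): payoffs 6, 14, 18 → best response Backroad.
Driver B against (Highway, Bridge): payoffs 18, 1, 15 → best response Bridge.
Driver B against (Avenue, Avenue): payoffs 16, 6, 18 → best response Backroad.
Driver B against (Avenue, Bridge): payoffs 16, 11, 20 → best response Backroad.
Driver C against (Highway, Bridge): payoffs 19, 20 → best response Bridge.
Driver C against (Highway, Tunnel): payoffs 6, 5 → best response Avenue.
Driver C against (Highway, Backroad): payoffs 13, 9 → best response Avenue.
Driver C against (Avenue, Bridge): payoffs 9, 10 → best response Bridge.
Driver C against (Avenue, Tunnel): payoffs 20, 4 → best response Avenue.
Driver C against (Avenue, Backroad): payoffs 11, 14 → best response Bridge.
Mutual best responses: (Highway, Bridge, Bridge); (Highway, Backroad, Avenue); (Avenue, Backroad, Bridge).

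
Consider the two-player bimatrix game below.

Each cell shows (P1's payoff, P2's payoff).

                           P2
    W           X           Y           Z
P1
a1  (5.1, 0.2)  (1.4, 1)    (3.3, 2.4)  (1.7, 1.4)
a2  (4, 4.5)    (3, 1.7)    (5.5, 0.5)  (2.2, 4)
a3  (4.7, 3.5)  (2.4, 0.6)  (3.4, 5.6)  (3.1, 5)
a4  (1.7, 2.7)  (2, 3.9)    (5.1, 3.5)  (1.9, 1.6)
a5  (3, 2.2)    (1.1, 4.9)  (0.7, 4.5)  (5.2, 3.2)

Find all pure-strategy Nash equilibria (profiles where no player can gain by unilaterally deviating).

P1 against W: payoffs 5.1, 4, 4.7, 1.7, 3 → best response a1.
P1 against X: payoffs 1.4, 3, 2.4, 2, 1.1 → best response a2.
P1 against Y: payoffs 3.3, 5.5, 3.4, 5.1, 0.7 → best response a2.
P1 against Z: payoffs 1.7, 2.2, 3.1, 1.9, 5.2 → best response a5.
P2 against a1: payoffs 0.2, 1, 2.4, 1.4 → best response Y.
P2 against a2: payoffs 4.5, 1.7, 0.5, 4 → best response W.
P2 against a3: payoffs 3.5, 0.6, 5.6, 5 → best response Y.
P2 against a4: payoffs 2.7, 3.9, 3.5, 1.6 → best response X.
P2 against a5: payoffs 2.2, 4.9, 4.5, 3.2 → best response X.
No profile is a mutual best response for all players.

none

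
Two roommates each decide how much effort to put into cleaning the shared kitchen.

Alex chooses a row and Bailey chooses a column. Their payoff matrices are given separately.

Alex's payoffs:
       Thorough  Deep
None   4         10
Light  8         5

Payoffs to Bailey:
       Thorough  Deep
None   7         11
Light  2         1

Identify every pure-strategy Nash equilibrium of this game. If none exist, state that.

(None, Deep) and (Light, Thorough)

Check each profile: it is a Nash equilibrium iff no player can strictly gain by switching unilaterally.
(None, Thorough): Alex can switch to Light (4 → 8). Not NE.
(None, Deep): Alex gets 10, best alternative 5; Bailey gets 11, best alternative 7. No profitable deviation — NE.
(Light, Thorough): Alex gets 8, best alternative 4; Bailey gets 2, best alternative 1. No profitable deviation — NE.
(Light, Deep): Alex can switch to None (5 → 10). Not NE.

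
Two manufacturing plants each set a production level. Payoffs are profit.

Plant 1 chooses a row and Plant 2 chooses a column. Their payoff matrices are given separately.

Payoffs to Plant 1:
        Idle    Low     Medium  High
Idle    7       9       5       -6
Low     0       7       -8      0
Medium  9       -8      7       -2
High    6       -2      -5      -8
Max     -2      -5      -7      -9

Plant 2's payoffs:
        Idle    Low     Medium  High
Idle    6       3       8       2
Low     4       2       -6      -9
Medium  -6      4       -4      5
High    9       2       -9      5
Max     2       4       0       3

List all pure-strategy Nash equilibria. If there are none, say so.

This game has no pure Nash equilibrium.

(Idle, Idle): Plant 1 can switch to Medium (7 → 9). Not NE.
(Idle, Low): Plant 2 can switch to Idle (3 → 6). Not NE.
(Idle, Medium): Plant 1 can switch to Medium (5 → 7). Not NE.
(Idle, High): Plant 1 can switch to Low (-6 → 0). Not NE.
(Low, Idle): Plant 1 can switch to Idle (0 → 7). Not NE.
(Low, Low): Plant 1 can switch to Idle (7 → 9). Not NE.
(The remaining 14 profiles each have a profitable deviation by the same check.)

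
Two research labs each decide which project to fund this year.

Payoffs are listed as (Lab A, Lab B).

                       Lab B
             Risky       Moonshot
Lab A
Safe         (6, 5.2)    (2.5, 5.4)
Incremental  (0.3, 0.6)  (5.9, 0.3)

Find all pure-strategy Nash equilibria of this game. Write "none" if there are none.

For each player, find the best response to each opponent profile; mutual best responses are the pure NE.
Lab A against Risky: payoffs 6, 0.3 → best response Safe.
Lab A against Moonshot: payoffs 2.5, 5.9 → best response Incremental.
Lab B against Safe: payoffs 5.2, 5.4 → best response Moonshot.
Lab B against Incremental: payoffs 0.6, 0.3 → best response Risky.
No profile is a mutual best response for all players.

No pure-strategy Nash equilibrium.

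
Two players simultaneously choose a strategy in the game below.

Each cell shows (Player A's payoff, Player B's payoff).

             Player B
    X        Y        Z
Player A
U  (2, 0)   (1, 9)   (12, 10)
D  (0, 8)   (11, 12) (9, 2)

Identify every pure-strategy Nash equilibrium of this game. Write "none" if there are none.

Check each profile: it is a Nash equilibrium iff no player can strictly gain by switching unilaterally.
(U, X): Player B can switch to Y (0 → 9). Not NE.
(U, Y): Player A can switch to D (1 → 11). Not NE.
(U, Z): Player A gets 12, best alternative 9; Player B gets 10, best alternative 9. No profitable deviation — NE.
(D, X): Player A can switch to U (0 → 2). Not NE.
(D, Y): Player A gets 11, best alternative 1; Player B gets 12, best alternative 8. No profitable deviation — NE.
(D, Z): Player A can switch to U (9 → 12). Not NE.

Pure-strategy Nash equilibria: (U, Z); (D, Y)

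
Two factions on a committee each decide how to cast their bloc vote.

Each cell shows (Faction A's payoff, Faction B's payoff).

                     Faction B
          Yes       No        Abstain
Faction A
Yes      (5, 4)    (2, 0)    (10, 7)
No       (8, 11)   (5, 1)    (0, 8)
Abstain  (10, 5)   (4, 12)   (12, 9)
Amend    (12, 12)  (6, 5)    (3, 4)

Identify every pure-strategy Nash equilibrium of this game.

Pure NE: (Amend, Yes)

Faction A against Yes: payoffs 5, 8, 10, 12 → best response Amend.
Faction A against No: payoffs 2, 5, 4, 6 → best response Amend.
Faction A against Abstain: payoffs 10, 0, 12, 3 → best response Abstain.
Faction B against Yes: payoffs 4, 0, 7 → best response Abstain.
Faction B against No: payoffs 11, 1, 8 → best response Yes.
Faction B against Abstain: payoffs 5, 12, 9 → best response No.
Faction B against Amend: payoffs 12, 5, 4 → best response Yes.
Mutual best responses: (Amend, Yes).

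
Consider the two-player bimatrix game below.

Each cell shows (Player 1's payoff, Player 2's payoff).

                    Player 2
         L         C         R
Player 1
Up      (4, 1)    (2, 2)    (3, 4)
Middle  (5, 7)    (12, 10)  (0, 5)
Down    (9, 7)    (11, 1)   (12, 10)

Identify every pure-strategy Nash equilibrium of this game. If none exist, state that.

The pure Nash equilibria are (Middle, C) and (Down, R).

Player 1 against L: payoffs 4, 5, 9 → best response Down.
Player 1 against C: payoffs 2, 12, 11 → best response Middle.
Player 1 against R: payoffs 3, 0, 12 → best response Down.
Player 2 against Up: payoffs 1, 2, 4 → best response R.
Player 2 against Middle: payoffs 7, 10, 5 → best response C.
Player 2 against Down: payoffs 7, 1, 10 → best response R.
Mutual best responses: (Middle, C); (Down, R).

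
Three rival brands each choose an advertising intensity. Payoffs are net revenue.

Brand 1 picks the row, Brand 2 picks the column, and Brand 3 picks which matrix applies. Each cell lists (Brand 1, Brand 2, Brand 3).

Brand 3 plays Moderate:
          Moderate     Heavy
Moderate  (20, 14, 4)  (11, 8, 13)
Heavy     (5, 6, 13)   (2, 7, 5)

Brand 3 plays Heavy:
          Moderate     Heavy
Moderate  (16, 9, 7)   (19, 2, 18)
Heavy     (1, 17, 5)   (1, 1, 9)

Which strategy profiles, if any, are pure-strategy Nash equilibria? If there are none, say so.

Brand 1 against (Moderate, Moderate): payoffs 20, 5 → best response Moderate.
Brand 1 against (Moderate, Heavy): payoffs 16, 1 → best response Moderate.
Brand 1 against (Heavy, Moderate): payoffs 11, 2 → best response Moderate.
Brand 1 against (Heavy, Heavy): payoffs 19, 1 → best response Moderate.
Brand 2 against (Moderate, Moderate): payoffs 14, 8 → best response Moderate.
Brand 2 against (Moderate, Heavy): payoffs 9, 2 → best response Moderate.
Brand 2 against (Heavy, Moderate): payoffs 6, 7 → best response Heavy.
Brand 2 against (Heavy, Heavy): payoffs 17, 1 → best response Moderate.
Brand 3 against (Moderate, Moderate): payoffs 4, 7 → best response Heavy.
Brand 3 against (Moderate, Heavy): payoffs 13, 18 → best response Heavy.
Brand 3 against (Heavy, Moderate): payoffs 13, 5 → best response Moderate.
Brand 3 against (Heavy, Heavy): payoffs 5, 9 → best response Heavy.
Mutual best responses: (Moderate, Moderate, Heavy).

(Moderate, Moderate, Heavy)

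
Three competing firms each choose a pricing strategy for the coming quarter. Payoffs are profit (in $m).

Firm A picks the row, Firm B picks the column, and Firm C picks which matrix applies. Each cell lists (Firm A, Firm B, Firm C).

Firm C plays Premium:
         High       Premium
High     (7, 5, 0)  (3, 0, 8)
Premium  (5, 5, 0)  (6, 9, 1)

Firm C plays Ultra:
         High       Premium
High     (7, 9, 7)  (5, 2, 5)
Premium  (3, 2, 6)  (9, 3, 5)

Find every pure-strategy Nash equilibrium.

(High, High, Ultra) and (Premium, Premium, Ultra)

Check each profile: it is a Nash equilibrium iff no player can strictly gain by switching unilaterally.
(High, High, Premium): Firm C can switch to Ultra (0 → 7). Not NE.
(High, High, Ultra): Firm A gets 7, best alternative 3; Firm B gets 9, best alternative 2; Firm C gets 7, best alternative 0. No profitable deviation — NE.
(High, Premium, Premium): Firm A can switch to Premium (3 → 6). Not NE.
(High, Premium, Ultra): Firm A can switch to Premium (5 → 9). Not NE.
(Premium, High, Premium): Firm A can switch to High (5 → 7). Not NE.
(Premium, High, Ultra): Firm A can switch to High (3 → 7). Not NE.
(Premium, Premium, Premium): Firm C can switch to Ultra (1 → 5). Not NE.
(Premium, Premium, Ultra): Firm A gets 9, best alternative 5; Firm B gets 3, best alternative 2; Firm C gets 5, best alternative 1. No profitable deviation — NE.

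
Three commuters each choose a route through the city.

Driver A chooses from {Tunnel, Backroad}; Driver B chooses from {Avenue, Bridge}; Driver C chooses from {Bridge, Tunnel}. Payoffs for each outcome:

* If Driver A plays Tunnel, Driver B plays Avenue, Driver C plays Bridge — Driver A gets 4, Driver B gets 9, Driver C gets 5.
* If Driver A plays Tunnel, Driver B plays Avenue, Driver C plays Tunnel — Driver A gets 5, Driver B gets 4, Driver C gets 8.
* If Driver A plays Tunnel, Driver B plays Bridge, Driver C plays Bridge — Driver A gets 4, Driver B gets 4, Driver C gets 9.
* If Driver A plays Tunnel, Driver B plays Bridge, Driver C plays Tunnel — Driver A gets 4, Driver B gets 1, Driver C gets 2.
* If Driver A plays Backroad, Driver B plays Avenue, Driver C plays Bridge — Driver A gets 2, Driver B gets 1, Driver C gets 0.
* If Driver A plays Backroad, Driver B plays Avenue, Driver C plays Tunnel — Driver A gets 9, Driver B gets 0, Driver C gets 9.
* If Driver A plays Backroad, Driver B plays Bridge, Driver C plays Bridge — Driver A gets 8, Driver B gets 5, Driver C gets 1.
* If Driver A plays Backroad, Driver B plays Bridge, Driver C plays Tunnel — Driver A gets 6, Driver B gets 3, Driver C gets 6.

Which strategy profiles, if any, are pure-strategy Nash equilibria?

Driver A against (Avenue, Bridge): payoffs 4, 2 → best response Tunnel.
Driver A against (Avenue, Tunnel): payoffs 5, 9 → best response Backroad.
Driver A against (Bridge, Bridge): payoffs 4, 8 → best response Backroad.
Driver A against (Bridge, Tunnel): payoffs 4, 6 → best response Backroad.
Driver B against (Tunnel, Bridge): payoffs 9, 4 → best response Avenue.
Driver B against (Tunnel, Tunnel): payoffs 4, 1 → best response Avenue.
Driver B against (Backroad, Bridge): payoffs 1, 5 → best response Bridge.
Driver B against (Backroad, Tunnel): payoffs 0, 3 → best response Bridge.
Driver C against (Tunnel, Avenue): payoffs 5, 8 → best response Tunnel.
Driver C against (Tunnel, Bridge): payoffs 9, 2 → best response Bridge.
Driver C against (Backroad, Avenue): payoffs 0, 9 → best response Tunnel.
Driver C against (Backroad, Bridge): payoffs 1, 6 → best response Tunnel.
Mutual best responses: (Backroad, Bridge, Tunnel).

Pure NE: (Backroad, Bridge, Tunnel)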